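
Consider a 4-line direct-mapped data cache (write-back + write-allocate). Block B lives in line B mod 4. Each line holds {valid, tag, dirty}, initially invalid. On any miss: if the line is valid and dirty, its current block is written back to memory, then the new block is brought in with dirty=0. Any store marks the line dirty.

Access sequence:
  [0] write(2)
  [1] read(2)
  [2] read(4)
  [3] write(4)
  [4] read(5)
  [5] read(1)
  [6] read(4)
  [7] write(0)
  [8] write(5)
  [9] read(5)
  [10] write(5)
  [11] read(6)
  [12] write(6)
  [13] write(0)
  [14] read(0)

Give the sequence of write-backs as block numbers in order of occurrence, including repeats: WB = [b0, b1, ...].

WB = [4, 2]

0: W B2 → L2 miss [D]
1: R B2 → L2 hit [D]
2: R B4 → L0 miss [-]
3: W B4 → L0 hit [D]
4: R B5 → L1 miss [-]
5: R B1 → L1 miss [-]
6: R B4 → L0 hit [D]
7: W B0 → L0 miss wb→B4 [D]
8: W B5 → L1 miss [D]
9: R B5 → L1 hit [D]
10: W B5 → L1 hit [D]
11: R B6 → L2 miss wb→B2 [-]
12: W B6 → L2 hit [D]
13: W B0 → L0 hit [D]
14: R B0 → L0 hit [D]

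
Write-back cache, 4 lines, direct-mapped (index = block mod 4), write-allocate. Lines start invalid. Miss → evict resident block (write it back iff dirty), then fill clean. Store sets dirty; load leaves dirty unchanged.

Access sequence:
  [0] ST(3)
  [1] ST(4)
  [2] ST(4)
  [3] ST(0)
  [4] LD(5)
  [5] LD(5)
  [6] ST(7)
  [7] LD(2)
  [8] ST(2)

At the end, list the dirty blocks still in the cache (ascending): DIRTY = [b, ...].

  0 | W B3 → L3 miss [D]
  1 | W B4 → L0 miss [D]
  2 | W B4 → L0 hit [D]
  3 | W B0 → L0 miss wb→B4 [D]
  4 | R B5 → L1 miss [-]
  5 | R B5 → L1 hit [-]
  6 | W B7 → L3 miss wb→B3 [D]
  7 | R B2 → L2 miss [-]
  8 | W B2 → L2 hit [D]

DIRTY = [0, 2, 7]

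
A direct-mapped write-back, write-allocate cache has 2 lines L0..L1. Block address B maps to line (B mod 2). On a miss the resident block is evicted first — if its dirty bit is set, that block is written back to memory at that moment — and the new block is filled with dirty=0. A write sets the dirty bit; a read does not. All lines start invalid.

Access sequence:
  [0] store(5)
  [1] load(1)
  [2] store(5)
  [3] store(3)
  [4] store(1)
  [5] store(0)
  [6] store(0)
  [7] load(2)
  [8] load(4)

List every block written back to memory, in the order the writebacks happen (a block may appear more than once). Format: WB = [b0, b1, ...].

WB = [5, 5, 3, 0]

0: W B5 -> L1 miss  d=D]
1: R B1 -> L1 miss wb->B5  d=-]
2: W B5 -> L1 miss  d=D]
3: W B3 -> L1 miss wb->B5  d=D]
4: W B1 -> L1 miss wb->B3  d=D]
5: W B0 -> L0 miss  d=D]
6: W B0 -> L0 hit  d=D]
7: R B2 -> L0 miss wb->B0  d=-]
8: R B4 -> L0 miss  d=-]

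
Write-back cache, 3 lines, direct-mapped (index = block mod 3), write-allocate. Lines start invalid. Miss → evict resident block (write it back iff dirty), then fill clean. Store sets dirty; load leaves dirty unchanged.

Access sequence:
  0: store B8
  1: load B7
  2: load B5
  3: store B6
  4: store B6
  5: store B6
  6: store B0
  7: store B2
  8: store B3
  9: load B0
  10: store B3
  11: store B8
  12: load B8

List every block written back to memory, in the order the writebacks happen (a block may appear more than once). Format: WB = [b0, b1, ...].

0: W B8 -> L2 miss  d=D]
1: R B7 -> L1 miss  d=-]
2: R B5 -> L2 miss wb->B8  d=-]
3: W B6 -> L0 miss  d=D]
4: W B6 -> L0 hit  d=D]
5: W B6 -> L0 hit  d=D]
6: W B0 -> L0 miss wb->B6  d=D]
7: W B2 -> L2 miss  d=D]
8: W B3 -> L0 miss wb->B0  d=D]
9: R B0 -> L0 miss wb->B3  d=-]
10: W B3 -> L0 miss  d=D]
11: W B8 -> L2 miss wb->B2  d=D]
12: R B8 -> L2 hit  d=D]

WB = [8, 6, 0, 3, 2]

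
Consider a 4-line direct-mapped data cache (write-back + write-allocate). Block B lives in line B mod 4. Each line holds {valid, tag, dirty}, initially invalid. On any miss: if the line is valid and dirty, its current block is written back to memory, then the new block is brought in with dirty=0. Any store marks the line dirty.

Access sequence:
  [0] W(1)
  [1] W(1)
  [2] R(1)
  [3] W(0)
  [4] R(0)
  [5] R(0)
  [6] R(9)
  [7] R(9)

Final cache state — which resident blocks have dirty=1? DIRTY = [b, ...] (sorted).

DIRTY = [0]

0: W B1 -> L1 miss  d=D]
1: W B1 -> L1 hit  d=D]
2: R B1 -> L1 hit  d=D]
3: W B0 -> L0 miss  d=D]
4: R B0 -> L0 hit  d=D]
5: R B0 -> L0 hit  d=D]
6: R B9 -> L1 miss wb->B1  d=-]
7: R B9 -> L1 hit  d=-]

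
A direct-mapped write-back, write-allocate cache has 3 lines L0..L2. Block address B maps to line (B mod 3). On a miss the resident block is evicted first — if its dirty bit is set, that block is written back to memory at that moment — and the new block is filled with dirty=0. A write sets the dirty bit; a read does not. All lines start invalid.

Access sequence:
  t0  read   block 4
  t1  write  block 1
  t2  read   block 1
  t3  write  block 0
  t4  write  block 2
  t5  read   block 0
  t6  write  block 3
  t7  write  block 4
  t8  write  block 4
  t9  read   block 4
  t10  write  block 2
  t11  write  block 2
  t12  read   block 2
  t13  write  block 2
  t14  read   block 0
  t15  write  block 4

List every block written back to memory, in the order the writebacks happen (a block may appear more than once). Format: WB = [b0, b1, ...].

WB = [0, 1, 3]

0: R B4 → L1 miss [-]
1: W B1 → L1 miss [D]
2: R B1 → L1 hit [D]
3: W B0 → L0 miss [D]
4: W B2 → L2 miss [D]
5: R B0 → L0 hit [D]
6: W B3 → L0 miss wb→B0 [D]
7: W B4 → L1 miss wb→B1 [D]
8: W B4 → L1 hit [D]
9: R B4 → L1 hit [D]
10: W B2 → L2 hit [D]
11: W B2 → L2 hit [D]
12: R B2 → L2 hit [D]
13: W B2 → L2 hit [D]
14: R B0 → L0 miss wb→B3 [-]
15: W B4 → L1 hit [D]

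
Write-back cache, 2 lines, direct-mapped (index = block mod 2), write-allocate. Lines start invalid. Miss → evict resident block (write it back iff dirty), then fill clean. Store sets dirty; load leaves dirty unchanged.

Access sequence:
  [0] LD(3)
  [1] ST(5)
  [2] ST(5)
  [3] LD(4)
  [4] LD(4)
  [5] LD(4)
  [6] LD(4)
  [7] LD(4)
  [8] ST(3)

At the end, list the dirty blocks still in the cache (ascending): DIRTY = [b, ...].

0: R B3 -> L1 miss  d=-]
1: W B5 -> L1 miss  d=D]
2: W B5 -> L1 hit  d=D]
3: R B4 -> L0 miss  d=-]
4: R B4 -> L0 hit  d=-]
5: R B4 -> L0 hit  d=-]
6: R B4 -> L0 hit  d=-]
7: R B4 -> L0 hit  d=-]
8: W B3 -> L1 miss wb->B5  d=D]

DIRTY = [3]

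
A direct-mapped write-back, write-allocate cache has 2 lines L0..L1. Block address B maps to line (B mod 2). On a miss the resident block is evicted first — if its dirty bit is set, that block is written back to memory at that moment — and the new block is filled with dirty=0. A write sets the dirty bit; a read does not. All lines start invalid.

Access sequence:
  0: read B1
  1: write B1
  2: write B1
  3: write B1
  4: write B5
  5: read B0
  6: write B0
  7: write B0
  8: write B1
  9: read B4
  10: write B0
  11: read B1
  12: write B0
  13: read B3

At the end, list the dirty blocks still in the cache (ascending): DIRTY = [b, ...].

0: R B1 -> L1 miss  d=-]
1: W B1 -> L1 hit  d=D]
2: W B1 -> L1 hit  d=D]
3: W B1 -> L1 hit  d=D]
4: W B5 -> L1 miss wb->B1  d=D]
5: R B0 -> L0 miss  d=-]
6: W B0 -> L0 hit  d=D]
7: W B0 -> L0 hit  d=D]
8: W B1 -> L1 miss wb->B5  d=D]
9: R B4 -> L0 miss wb->B0  d=-]
10: W B0 -> L0 miss  d=D]
11: R B1 -> L1 hit  d=D]
12: W B0 -> L0 hit  d=D]
13: R B3 -> L1 miss wb->B1  d=-]

DIRTY = [0]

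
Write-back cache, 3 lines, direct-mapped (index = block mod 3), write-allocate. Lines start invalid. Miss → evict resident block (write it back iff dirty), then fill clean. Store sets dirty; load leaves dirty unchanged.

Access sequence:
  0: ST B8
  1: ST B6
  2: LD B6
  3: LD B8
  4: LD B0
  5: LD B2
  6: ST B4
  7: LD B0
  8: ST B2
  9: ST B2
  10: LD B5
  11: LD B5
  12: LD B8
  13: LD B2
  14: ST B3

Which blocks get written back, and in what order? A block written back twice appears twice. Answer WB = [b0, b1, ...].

WB = [6, 8, 2]

  0 | W B8 → L2 miss [D]
  1 | W B6 → L0 miss [D]
  2 | R B6 → L0 hit [D]
  3 | R B8 → L2 hit [D]
  4 | R B0 → L0 miss wb→B6 [-]
  5 | R B2 → L2 miss wb→B8 [-]
  6 | W B4 → L1 miss [D]
  7 | R B0 → L0 hit [-]
  8 | W B2 → L2 hit [D]
  9 | W B2 → L2 hit [D]
  10 | R B5 → L2 miss wb→B2 [-]
  11 | R B5 → L2 hit [-]
  12 | R B8 → L2 miss [-]
  13 | R B2 → L2 miss [-]
  14 | W B3 → L0 miss [D]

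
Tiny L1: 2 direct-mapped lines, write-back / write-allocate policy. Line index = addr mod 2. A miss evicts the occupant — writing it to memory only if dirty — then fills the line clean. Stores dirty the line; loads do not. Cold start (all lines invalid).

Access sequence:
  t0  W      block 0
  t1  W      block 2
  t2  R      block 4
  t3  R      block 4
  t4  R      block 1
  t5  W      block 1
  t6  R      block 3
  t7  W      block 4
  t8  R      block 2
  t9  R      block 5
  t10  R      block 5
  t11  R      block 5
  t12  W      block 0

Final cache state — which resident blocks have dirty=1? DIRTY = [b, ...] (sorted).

0: W B0 -> L0 miss  d=D]
1: W B2 -> L0 miss wb->B0  d=D]
2: R B4 -> L0 miss wb->B2  d=-]
3: R B4 -> L0 hit  d=-]
4: R B1 -> L1 miss  d=-]
5: W B1 -> L1 hit  d=D]
6: R B3 -> L1 miss wb->B1  d=-]
7: W B4 -> L0 hit  d=D]
8: R B2 -> L0 miss wb->B4  d=-]
9: R B5 -> L1 miss  d=-]
10: R B5 -> L1 hit  d=-]
11: R B5 -> L1 hit  d=-]
12: W B0 -> L0 miss  d=D]

DIRTY = [0]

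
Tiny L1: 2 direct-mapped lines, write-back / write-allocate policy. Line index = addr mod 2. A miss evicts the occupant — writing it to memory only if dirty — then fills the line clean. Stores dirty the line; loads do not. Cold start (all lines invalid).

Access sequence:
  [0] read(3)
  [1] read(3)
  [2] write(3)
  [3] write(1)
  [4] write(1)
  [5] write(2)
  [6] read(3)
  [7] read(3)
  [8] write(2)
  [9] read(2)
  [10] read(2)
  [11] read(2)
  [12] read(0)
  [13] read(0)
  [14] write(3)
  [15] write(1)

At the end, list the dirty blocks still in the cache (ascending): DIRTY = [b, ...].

DIRTY = [1]

0: R B3 -> L1 miss  d=-]
1: R B3 -> L1 hit  d=-]
2: W B3 -> L1 hit  d=D]
3: W B1 -> L1 miss wb->B3  d=D]
4: W B1 -> L1 hit  d=D]
5: W B2 -> L0 miss  d=D]
6: R B3 -> L1 miss wb->B1  d=-]
7: R B3 -> L1 hit  d=-]
8: W B2 -> L0 hit  d=D]
9: R B2 -> L0 hit  d=D]
10: R B2 -> L0 hit  d=D]
11: R B2 -> L0 hit  d=D]
12: R B0 -> L0 miss wb->B2  d=-]
13: R B0 -> L0 hit  d=-]
14: W B3 -> L1 hit  d=D]
15: W B1 -> L1 miss wb->B3  d=D]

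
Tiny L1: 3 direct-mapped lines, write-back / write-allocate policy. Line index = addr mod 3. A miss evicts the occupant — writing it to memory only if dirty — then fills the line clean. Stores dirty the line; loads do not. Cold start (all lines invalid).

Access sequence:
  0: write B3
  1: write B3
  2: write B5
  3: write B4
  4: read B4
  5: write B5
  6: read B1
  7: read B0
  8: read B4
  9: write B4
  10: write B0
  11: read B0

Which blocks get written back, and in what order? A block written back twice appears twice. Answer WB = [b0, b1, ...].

0: W B3 → L0 miss [D]
1: W B3 → L0 hit [D]
2: W B5 → L2 miss [D]
3: W B4 → L1 miss [D]
4: R B4 → L1 hit [D]
5: W B5 → L2 hit [D]
6: R B1 → L1 miss wb→B4 [-]
7: R B0 → L0 miss wb→B3 [-]
8: R B4 → L1 miss [-]
9: W B4 → L1 hit [D]
10: W B0 → L0 hit [D]
11: R B0 → L0 hit [D]

WB = [4, 3]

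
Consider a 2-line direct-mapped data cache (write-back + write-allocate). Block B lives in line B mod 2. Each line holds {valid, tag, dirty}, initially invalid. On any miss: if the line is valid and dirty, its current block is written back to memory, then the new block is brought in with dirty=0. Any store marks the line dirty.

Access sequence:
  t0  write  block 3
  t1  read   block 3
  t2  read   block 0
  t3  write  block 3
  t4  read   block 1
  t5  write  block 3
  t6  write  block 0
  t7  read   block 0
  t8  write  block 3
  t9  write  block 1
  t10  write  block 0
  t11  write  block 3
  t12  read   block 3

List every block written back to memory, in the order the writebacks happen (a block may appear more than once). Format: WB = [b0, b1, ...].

0: W B3 -> L1 miss  d=D]
1: R B3 -> L1 hit  d=D]
2: R B0 -> L0 miss  d=-]
3: W B3 -> L1 hit  d=D]
4: R B1 -> L1 miss wb->B3  d=-]
5: W B3 -> L1 miss  d=D]
6: W B0 -> L0 hit  d=D]
7: R B0 -> L0 hit  d=D]
8: W B3 -> L1 hit  d=D]
9: W B1 -> L1 miss wb->B3  d=D]
10: W B0 -> L0 hit  d=D]
11: W B3 -> L1 miss wb->B1  d=D]
12: R B3 -> L1 hit  d=D]

WB = [3, 3, 1]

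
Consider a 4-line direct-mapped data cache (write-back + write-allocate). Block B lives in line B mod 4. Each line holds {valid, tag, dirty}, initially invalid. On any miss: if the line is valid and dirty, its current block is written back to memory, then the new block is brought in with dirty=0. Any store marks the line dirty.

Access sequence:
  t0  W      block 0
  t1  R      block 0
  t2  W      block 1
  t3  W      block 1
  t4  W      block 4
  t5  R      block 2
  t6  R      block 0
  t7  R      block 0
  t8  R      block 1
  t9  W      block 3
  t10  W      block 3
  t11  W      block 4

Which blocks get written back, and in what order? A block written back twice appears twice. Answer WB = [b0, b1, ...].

  0 | W B0 → L0 miss [D]
  1 | R B0 → L0 hit [D]
  2 | W B1 → L1 miss [D]
  3 | W B1 → L1 hit [D]
  4 | W B4 → L0 miss wb→B0 [D]
  5 | R B2 → L2 miss [-]
  6 | R B0 → L0 miss wb→B4 [-]
  7 | R B0 → L0 hit [-]
  8 | R B1 → L1 hit [D]
  9 | W B3 → L3 miss [D]
  10 | W B3 → L3 hit [D]
  11 | W B4 → L0 miss [D]

WB = [0, 4]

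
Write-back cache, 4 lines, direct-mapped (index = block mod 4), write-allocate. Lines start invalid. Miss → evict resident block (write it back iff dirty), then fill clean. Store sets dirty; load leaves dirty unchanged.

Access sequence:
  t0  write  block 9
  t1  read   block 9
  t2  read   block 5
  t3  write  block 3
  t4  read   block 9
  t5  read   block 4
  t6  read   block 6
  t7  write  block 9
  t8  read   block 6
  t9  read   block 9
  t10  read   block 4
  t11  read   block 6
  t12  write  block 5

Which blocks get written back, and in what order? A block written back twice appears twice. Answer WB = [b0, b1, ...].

WB = [9, 9]

  0 | W B9 → L1 miss [D]
  1 | R B9 → L1 hit [D]
  2 | R B5 → L1 miss wb→B9 [-]
  3 | W B3 → L3 miss [D]
  4 | R B9 → L1 miss [-]
  5 | R B4 → L0 miss [-]
  6 | R B6 → L2 miss [-]
  7 | W B9 → L1 hit [D]
  8 | R B6 → L2 hit [-]
  9 | R B9 → L1 hit [D]
  10 | R B4 → L0 hit [-]
  11 | R B6 → L2 hit [-]
  12 | W B5 → L1 miss wb→B9 [D]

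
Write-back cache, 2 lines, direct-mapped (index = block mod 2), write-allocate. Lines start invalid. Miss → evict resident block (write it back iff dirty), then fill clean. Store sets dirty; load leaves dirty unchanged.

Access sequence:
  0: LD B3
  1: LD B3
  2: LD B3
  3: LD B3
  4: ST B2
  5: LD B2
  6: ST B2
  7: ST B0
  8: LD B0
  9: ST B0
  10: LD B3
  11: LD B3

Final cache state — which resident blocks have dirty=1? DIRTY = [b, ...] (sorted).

DIRTY = [0]

0: R B3 → L1 miss [-]
1: R B3 → L1 hit [-]
2: R B3 → L1 hit [-]
3: R B3 → L1 hit [-]
4: W B2 → L0 miss [D]
5: R B2 → L0 hit [D]
6: W B2 → L0 hit [D]
7: W B0 → L0 miss wb→B2 [D]
8: R B0 → L0 hit [D]
9: W B0 → L0 hit [D]
10: R B3 → L1 hit [-]
11: R B3 → L1 hit [-]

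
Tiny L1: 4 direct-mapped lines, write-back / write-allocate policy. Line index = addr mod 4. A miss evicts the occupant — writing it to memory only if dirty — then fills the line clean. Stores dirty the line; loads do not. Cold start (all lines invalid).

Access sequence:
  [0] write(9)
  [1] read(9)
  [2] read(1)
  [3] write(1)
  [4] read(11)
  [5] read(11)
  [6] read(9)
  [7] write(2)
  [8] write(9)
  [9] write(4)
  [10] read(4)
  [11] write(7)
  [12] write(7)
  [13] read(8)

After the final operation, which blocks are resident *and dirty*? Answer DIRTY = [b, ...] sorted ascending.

DIRTY = [2, 7, 9]

0: W B9 -> L1 miss  d=D]
1: R B9 -> L1 hit  d=D]
2: R B1 -> L1 miss wb->B9  d=-]
3: W B1 -> L1 hit  d=D]
4: R B11 -> L3 miss  d=-]
5: R B11 -> L3 hit  d=-]
6: R B9 -> L1 miss wb->B1  d=-]
7: W B2 -> L2 miss  d=D]
8: W B9 -> L1 hit  d=D]
9: W B4 -> L0 miss  d=D]
10: R B4 -> L0 hit  d=D]
11: W B7 -> L3 miss  d=D]
12: W B7 -> L3 hit  d=D]
13: R B8 -> L0 miss wb->B4  d=-]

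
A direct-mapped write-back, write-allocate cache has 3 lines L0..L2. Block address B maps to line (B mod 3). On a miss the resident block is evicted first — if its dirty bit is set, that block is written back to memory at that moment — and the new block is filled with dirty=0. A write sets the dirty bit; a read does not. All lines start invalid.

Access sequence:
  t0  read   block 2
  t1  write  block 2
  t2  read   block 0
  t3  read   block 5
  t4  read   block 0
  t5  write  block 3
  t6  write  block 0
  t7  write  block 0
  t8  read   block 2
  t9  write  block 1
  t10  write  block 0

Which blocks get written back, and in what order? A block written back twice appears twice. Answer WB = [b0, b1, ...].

WB = [2, 3]

  0 | R B2 → L2 miss [-]
  1 | W B2 → L2 hit [D]
  2 | R B0 → L0 miss [-]
  3 | R B5 → L2 miss wb→B2 [-]
  4 | R B0 → L0 hit [-]
  5 | W B3 → L0 miss [D]
  6 | W B0 → L0 miss wb→B3 [D]
  7 | W B0 → L0 hit [D]
  8 | R B2 → L2 miss [-]
  9 | W B1 → L1 miss [D]
  10 | W B0 → L0 hit [D]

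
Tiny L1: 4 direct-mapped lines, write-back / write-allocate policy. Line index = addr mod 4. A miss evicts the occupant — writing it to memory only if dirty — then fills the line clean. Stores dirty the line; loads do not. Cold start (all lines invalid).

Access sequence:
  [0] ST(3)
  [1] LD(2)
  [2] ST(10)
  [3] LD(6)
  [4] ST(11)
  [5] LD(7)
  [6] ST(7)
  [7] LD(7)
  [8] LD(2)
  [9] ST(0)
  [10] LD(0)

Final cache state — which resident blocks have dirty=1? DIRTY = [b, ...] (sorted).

DIRTY = [0, 7]

0: W B3 -> L3 miss  d=D]
1: R B2 -> L2 miss  d=-]
2: W B10 -> L2 miss  d=D]
3: R B6 -> L2 miss wb->B10  d=-]
4: W B11 -> L3 miss wb->B3  d=D]
5: R B7 -> L3 miss wb->B11  d=-]
6: W B7 -> L3 hit  d=D]
7: R B7 -> L3 hit  d=D]
8: R B2 -> L2 miss  d=-]
9: W B0 -> L0 miss  d=D]
10: R B0 -> L0 hit  d=D]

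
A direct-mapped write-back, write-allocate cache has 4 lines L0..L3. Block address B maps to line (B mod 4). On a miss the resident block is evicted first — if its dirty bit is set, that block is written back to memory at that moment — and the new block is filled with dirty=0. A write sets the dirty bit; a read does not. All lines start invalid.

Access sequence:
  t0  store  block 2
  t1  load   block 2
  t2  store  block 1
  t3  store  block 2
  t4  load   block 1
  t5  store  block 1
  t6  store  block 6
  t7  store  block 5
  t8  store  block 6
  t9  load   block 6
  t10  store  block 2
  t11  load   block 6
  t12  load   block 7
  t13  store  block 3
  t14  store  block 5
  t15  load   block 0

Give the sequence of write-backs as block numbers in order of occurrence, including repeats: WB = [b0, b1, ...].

0: W B2 -> L2 miss  d=D]
1: R B2 -> L2 hit  d=D]
2: W B1 -> L1 miss  d=D]
3: W B2 -> L2 hit  d=D]
4: R B1 -> L1 hit  d=D]
5: W B1 -> L1 hit  d=D]
6: W B6 -> L2 miss wb->B2  d=D]
7: W B5 -> L1 miss wb->B1  d=D]
8: W B6 -> L2 hit  d=D]
9: R B6 -> L2 hit  d=D]
10: W B2 -> L2 miss wb->B6  d=D]
11: R B6 -> L2 miss wb->B2  d=-]
12: R B7 -> L3 miss  d=-]
13: W B3 -> L3 miss  d=D]
14: W B5 -> L1 hit  d=D]
15: R B0 -> L0 miss  d=-]

WB = [2, 1, 6, 2]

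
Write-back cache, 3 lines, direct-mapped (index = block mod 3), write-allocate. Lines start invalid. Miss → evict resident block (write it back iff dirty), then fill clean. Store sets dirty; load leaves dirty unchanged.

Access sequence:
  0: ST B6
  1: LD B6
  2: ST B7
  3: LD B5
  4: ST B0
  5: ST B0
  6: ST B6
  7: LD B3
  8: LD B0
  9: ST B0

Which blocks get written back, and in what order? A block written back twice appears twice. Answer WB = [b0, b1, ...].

0: W B6 -> L0 miss  d=D]
1: R B6 -> L0 hit  d=D]
2: W B7 -> L1 miss  d=D]
3: R B5 -> L2 miss  d=-]
4: W B0 -> L0 miss wb->B6  d=D]
5: W B0 -> L0 hit  d=D]
6: W B6 -> L0 miss wb->B0  d=D]
7: R B3 -> L0 miss wb->B6  d=-]
8: R B0 -> L0 miss  d=-]
9: W B0 -> L0 hit  d=D]

WB = [6, 0, 6]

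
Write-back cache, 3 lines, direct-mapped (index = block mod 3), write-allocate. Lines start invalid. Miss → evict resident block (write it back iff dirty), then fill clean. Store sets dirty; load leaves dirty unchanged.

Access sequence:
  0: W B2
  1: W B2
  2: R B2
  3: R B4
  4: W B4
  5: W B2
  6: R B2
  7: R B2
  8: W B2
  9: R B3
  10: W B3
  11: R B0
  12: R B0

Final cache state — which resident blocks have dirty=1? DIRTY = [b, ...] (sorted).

DIRTY = [2, 4]

0: W B2 → L2 miss [D]
1: W B2 → L2 hit [D]
2: R B2 → L2 hit [D]
3: R B4 → L1 miss [-]
4: W B4 → L1 hit [D]
5: W B2 → L2 hit [D]
6: R B2 → L2 hit [D]
7: R B2 → L2 hit [D]
8: W B2 → L2 hit [D]
9: R B3 → L0 miss [-]
10: W B3 → L0 hit [D]
11: R B0 → L0 miss wb→B3 [-]
12: R B0 → L0 hit [-]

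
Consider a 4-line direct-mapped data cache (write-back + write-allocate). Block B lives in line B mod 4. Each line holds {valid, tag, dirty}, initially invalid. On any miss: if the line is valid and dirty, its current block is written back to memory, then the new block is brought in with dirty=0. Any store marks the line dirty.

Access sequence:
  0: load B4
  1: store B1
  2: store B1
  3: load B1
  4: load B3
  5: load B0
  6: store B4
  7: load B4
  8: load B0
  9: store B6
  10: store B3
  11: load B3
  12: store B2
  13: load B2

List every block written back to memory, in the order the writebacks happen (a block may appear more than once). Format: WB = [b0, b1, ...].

WB = [4, 6]

  0 | R B4 → L0 miss [-]
  1 | W B1 → L1 miss [D]
  2 | W B1 → L1 hit [D]
  3 | R B1 → L1 hit [D]
  4 | R B3 → L3 miss [-]
  5 | R B0 → L0 miss [-]
  6 | W B4 → L0 miss [D]
  7 | R B4 → L0 hit [D]
  8 | R B0 → L0 miss wb→B4 [-]
  9 | W B6 → L2 miss [D]
  10 | W B3 → L3 hit [D]
  11 | R B3 → L3 hit [D]
  12 | W B2 → L2 miss wb→B6 [D]
  13 | R B2 → L2 hit [D]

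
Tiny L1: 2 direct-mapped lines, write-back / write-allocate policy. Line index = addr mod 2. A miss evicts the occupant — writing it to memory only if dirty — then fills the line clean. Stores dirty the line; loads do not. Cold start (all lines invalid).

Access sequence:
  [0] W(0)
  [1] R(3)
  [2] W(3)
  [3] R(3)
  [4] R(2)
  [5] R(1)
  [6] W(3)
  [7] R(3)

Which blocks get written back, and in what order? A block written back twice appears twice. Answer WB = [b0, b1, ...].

WB = [0, 3]

0: W B0 → L0 miss [D]
1: R B3 → L1 miss [-]
2: W B3 → L1 hit [D]
3: R B3 → L1 hit [D]
4: R B2 → L0 miss wb→B0 [-]
5: R B1 → L1 miss wb→B3 [-]
6: W B3 → L1 miss [D]
7: R B3 → L1 hit [D]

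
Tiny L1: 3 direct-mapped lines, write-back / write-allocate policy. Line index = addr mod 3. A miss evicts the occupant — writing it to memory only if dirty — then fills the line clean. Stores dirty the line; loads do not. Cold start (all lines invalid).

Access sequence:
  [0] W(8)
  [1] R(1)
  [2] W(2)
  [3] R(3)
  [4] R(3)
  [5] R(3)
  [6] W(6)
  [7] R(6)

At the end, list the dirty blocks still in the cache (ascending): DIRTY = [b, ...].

DIRTY = [2, 6]

0: W B8 → L2 miss [D]
1: R B1 → L1 miss [-]
2: W B2 → L2 miss wb→B8 [D]
3: R B3 → L0 miss [-]
4: R B3 → L0 hit [-]
5: R B3 → L0 hit [-]
6: W B6 → L0 miss [D]
7: R B6 → L0 hit [D]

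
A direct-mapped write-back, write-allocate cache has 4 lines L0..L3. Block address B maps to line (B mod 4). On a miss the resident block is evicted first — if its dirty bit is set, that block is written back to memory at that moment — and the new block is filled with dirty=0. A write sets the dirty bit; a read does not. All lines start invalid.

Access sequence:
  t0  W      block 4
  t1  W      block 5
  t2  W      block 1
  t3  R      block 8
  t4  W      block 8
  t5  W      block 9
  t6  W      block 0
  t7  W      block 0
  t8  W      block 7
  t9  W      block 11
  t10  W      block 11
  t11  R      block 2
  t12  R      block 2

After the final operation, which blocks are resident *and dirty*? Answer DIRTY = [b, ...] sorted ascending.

DIRTY = [0, 9, 11]

0: W B4 -> L0 miss  d=D]
1: W B5 -> L1 miss  d=D]
2: W B1 -> L1 miss wb->B5  d=D]
3: R B8 -> L0 miss wb->B4  d=-]
4: W B8 -> L0 hit  d=D]
5: W B9 -> L1 miss wb->B1  d=D]
6: W B0 -> L0 miss wb->B8  d=D]
7: W B0 -> L0 hit  d=D]
8: W B7 -> L3 miss  d=D]
9: W B11 -> L3 miss wb->B7  d=D]
10: W B11 -> L3 hit  d=D]
11: R B2 -> L2 miss  d=-]
12: R B2 -> L2 hit  d=-]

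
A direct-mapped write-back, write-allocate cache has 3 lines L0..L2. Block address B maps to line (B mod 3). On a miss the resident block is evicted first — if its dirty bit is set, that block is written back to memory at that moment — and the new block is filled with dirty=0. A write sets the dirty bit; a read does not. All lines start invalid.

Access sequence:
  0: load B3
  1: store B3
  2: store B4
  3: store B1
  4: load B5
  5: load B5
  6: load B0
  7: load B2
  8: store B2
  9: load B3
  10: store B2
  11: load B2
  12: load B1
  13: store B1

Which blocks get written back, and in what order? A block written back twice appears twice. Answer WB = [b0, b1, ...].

WB = [4, 3]

0: R B3 → L0 miss [-]
1: W B3 → L0 hit [D]
2: W B4 → L1 miss [D]
3: W B1 → L1 miss wb→B4 [D]
4: R B5 → L2 miss [-]
5: R B5 → L2 hit [-]
6: R B0 → L0 miss wb→B3 [-]
7: R B2 → L2 miss [-]
8: W B2 → L2 hit [D]
9: R B3 → L0 miss [-]
10: W B2 → L2 hit [D]
11: R B2 → L2 hit [D]
12: R B1 → L1 hit [D]
13: W B1 → L1 hit [D]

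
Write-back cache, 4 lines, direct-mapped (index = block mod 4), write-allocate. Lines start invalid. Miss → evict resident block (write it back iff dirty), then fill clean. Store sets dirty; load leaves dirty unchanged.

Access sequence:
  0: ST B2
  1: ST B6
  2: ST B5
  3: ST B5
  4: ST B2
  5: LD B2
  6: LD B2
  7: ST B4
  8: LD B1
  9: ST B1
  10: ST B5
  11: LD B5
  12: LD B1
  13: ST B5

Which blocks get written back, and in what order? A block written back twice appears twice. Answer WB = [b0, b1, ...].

WB = [2, 6, 5, 1, 5]

  0 | W B2 → L2 miss [D]
  1 | W B6 → L2 miss wb→B2 [D]
  2 | W B5 → L1 miss [D]
  3 | W B5 → L1 hit [D]
  4 | W B2 → L2 miss wb→B6 [D]
  5 | R B2 → L2 hit [D]
  6 | R B2 → L2 hit [D]
  7 | W B4 → L0 miss [D]
  8 | R B1 → L1 miss wb→B5 [-]
  9 | W B1 → L1 hit [D]
  10 | W B5 → L1 miss wb→B1 [D]
  11 | R B5 → L1 hit [D]
  12 | R B1 → L1 miss wb→B5 [-]
  13 | W B5 → L1 miss [D]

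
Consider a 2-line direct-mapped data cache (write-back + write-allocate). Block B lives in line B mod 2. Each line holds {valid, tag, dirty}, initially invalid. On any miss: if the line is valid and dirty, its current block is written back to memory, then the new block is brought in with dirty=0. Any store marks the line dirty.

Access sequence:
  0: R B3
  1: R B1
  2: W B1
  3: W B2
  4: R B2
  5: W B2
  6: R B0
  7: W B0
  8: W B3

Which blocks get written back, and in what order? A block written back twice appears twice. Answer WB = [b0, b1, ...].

WB = [2, 1]

  0 | R B3 → L1 miss [-]
  1 | R B1 → L1 miss [-]
  2 | W B1 → L1 hit [D]
  3 | W B2 → L0 miss [D]
  4 | R B2 → L0 hit [D]
  5 | W B2 → L0 hit [D]
  6 | R B0 → L0 miss wb→B2 [-]
  7 | W B0 → L0 hit [D]
  8 | W B3 → L1 miss wb→B1 [D]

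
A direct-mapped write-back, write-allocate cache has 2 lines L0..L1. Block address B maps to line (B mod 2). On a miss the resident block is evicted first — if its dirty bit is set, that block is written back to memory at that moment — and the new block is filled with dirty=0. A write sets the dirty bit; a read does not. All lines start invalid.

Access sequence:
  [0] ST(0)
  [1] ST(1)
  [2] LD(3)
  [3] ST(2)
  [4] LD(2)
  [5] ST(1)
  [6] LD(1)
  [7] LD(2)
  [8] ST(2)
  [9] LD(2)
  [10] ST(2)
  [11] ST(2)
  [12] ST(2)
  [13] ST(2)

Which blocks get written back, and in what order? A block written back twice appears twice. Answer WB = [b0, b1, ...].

  0 | W B0 → L0 miss [D]
  1 | W B1 → L1 miss [D]
  2 | R B3 → L1 miss wb→B1 [-]
  3 | W B2 → L0 miss wb→B0 [D]
  4 | R B2 → L0 hit [D]
  5 | W B1 → L1 miss [D]
  6 | R B1 → L1 hit [D]
  7 | R B2 → L0 hit [D]
  8 | W B2 → L0 hit [D]
  9 | R B2 → L0 hit [D]
  10 | W B2 → L0 hit [D]
  11 | W B2 → L0 hit [D]
  12 | W B2 → L0 hit [D]
  13 | W B2 → L0 hit [D]

WB = [1, 0]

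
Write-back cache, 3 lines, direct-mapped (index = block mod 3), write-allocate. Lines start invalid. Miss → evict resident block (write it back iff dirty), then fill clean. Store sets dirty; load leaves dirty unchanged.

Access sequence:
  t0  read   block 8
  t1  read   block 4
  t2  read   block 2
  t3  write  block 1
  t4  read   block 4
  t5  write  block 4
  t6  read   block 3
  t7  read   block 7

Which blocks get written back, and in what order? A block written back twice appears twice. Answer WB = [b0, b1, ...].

0: R B8 → L2 miss [-]
1: R B4 → L1 miss [-]
2: R B2 → L2 miss [-]
3: W B1 → L1 miss [D]
4: R B4 → L1 miss wb→B1 [-]
5: W B4 → L1 hit [D]
6: R B3 → L0 miss [-]
7: R B7 → L1 miss wb→B4 [-]

WB = [1, 4]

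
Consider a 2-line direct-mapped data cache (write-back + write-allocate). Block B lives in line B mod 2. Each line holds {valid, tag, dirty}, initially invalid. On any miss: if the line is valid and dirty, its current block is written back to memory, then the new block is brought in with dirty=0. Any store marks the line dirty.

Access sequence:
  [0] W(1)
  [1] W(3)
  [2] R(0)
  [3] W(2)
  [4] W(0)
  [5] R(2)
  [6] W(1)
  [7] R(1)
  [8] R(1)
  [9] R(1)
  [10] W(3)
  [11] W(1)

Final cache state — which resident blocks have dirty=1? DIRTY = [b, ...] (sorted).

DIRTY = [1]

0: W B1 -> L1 miss  d=D]
1: W B3 -> L1 miss wb->B1  d=D]
2: R B0 -> L0 miss  d=-]
3: W B2 -> L0 miss  d=D]
4: W B0 -> L0 miss wb->B2  d=D]
5: R B2 -> L0 miss wb->B0  d=-]
6: W B1 -> L1 miss wb->B3  d=D]
7: R B1 -> L1 hit  d=D]
8: R B1 -> L1 hit  d=D]
9: R B1 -> L1 hit  d=D]
10: W B3 -> L1 miss wb->B1  d=D]
11: W B1 -> L1 miss wb->B3  d=D]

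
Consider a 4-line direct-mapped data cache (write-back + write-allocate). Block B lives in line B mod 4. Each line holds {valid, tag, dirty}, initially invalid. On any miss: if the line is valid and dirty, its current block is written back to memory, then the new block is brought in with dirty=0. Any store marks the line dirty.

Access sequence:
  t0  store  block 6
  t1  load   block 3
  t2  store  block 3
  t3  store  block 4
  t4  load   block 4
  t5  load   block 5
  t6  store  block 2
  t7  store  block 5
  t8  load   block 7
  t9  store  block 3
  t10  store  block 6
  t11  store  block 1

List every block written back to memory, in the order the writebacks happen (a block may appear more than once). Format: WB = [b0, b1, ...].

WB = [6, 3, 2, 5]

0: W B6 -> L2 miss  d=D]
1: R B3 -> L3 miss  d=-]
2: W B3 -> L3 hit  d=D]
3: W B4 -> L0 miss  d=D]
4: R B4 -> L0 hit  d=D]
5: R B5 -> L1 miss  d=-]
6: W B2 -> L2 miss wb->B6  d=D]
7: W B5 -> L1 hit  d=D]
8: R B7 -> L3 miss wb->B3  d=-]
9: W B3 -> L3 miss  d=D]
10: W B6 -> L2 miss wb->B2  d=D]
11: W B1 -> L1 miss wb->B5  d=D]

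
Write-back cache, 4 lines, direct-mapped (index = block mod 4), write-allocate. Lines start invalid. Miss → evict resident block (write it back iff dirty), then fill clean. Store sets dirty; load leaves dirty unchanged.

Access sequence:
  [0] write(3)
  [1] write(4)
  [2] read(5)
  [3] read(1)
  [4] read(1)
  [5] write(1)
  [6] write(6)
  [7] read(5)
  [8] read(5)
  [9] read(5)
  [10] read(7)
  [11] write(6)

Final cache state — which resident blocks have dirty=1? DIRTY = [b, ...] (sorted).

DIRTY = [4, 6]

  0 | W B3 → L3 miss [D]
  1 | W B4 → L0 miss [D]
  2 | R B5 → L1 miss [-]
  3 | R B1 → L1 miss [-]
  4 | R B1 → L1 hit [-]
  5 | W B1 → L1 hit [D]
  6 | W B6 → L2 miss [D]
  7 | R B5 → L1 miss wb→B1 [-]
  8 | R B5 → L1 hit [-]
  9 | R B5 → L1 hit [-]
  10 | R B7 → L3 miss wb→B3 [-]
  11 | W B6 → L2 hit [D]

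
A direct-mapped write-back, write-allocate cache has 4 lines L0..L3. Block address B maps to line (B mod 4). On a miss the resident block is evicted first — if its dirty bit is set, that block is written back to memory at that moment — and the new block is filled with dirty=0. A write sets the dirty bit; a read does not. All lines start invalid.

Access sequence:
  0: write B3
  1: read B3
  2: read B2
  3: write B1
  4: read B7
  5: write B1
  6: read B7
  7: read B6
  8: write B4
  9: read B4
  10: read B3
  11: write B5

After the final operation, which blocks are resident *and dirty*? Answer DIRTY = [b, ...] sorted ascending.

DIRTY = [4, 5]

0: W B3 → L3 miss [D]
1: R B3 → L3 hit [D]
2: R B2 → L2 miss [-]
3: W B1 → L1 miss [D]
4: R B7 → L3 miss wb→B3 [-]
5: W B1 → L1 hit [D]
6: R B7 → L3 hit [-]
7: R B6 → L2 miss [-]
8: W B4 → L0 miss [D]
9: R B4 → L0 hit [D]
10: R B3 → L3 miss [-]
11: W B5 → L1 miss wb→B1 [D]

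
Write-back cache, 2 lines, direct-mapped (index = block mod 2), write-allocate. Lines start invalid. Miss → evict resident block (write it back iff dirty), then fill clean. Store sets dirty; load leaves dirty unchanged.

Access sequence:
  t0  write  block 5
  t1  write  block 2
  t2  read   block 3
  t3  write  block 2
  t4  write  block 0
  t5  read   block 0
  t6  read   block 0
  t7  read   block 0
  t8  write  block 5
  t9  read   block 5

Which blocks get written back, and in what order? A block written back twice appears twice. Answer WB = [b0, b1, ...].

WB = [5, 2]

0: W B5 -> L1 miss  d=D]
1: W B2 -> L0 miss  d=D]
2: R B3 -> L1 miss wb->B5  d=-]
3: W B2 -> L0 hit  d=D]
4: W B0 -> L0 miss wb->B2  d=D]
5: R B0 -> L0 hit  d=D]
6: R B0 -> L0 hit  d=D]
7: R B0 -> L0 hit  d=D]
8: W B5 -> L1 miss  d=D]
9: R B5 -> L1 hit  d=D]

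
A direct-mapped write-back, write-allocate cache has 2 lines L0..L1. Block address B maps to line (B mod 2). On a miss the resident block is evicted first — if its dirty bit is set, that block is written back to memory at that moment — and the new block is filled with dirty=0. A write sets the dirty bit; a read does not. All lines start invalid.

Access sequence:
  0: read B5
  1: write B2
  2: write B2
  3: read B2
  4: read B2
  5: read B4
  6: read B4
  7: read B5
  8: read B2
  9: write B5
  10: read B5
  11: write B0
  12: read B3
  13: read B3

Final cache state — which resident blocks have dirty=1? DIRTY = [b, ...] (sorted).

DIRTY = [0]

  0 | R B5 → L1 miss [-]
  1 | W B2 → L0 miss [D]
  2 | W B2 → L0 hit [D]
  3 | R B2 → L0 hit [D]
  4 | R B2 → L0 hit [D]
  5 | R B4 → L0 miss wb→B2 [-]
  6 | R B4 → L0 hit [-]
  7 | R B5 → L1 hit [-]
  8 | R B2 → L0 miss [-]
  9 | W B5 → L1 hit [D]
  10 | R B5 → L1 hit [D]
  11 | W B0 → L0 miss [D]
  12 | R B3 → L1 miss wb→B5 [-]
  13 | R B3 → L1 hit [-]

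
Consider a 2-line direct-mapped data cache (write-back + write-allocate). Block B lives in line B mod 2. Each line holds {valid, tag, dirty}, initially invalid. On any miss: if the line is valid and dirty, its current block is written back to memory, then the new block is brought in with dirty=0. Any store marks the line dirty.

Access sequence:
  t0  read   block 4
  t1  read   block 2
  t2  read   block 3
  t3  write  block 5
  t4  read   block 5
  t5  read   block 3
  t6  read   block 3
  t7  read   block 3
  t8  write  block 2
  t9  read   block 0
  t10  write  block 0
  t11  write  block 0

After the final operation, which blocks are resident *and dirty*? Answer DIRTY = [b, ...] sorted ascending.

DIRTY = [0]

  0 | R B4 → L0 miss [-]
  1 | R B2 → L0 miss [-]
  2 | R B3 → L1 miss [-]
  3 | W B5 → L1 miss [D]
  4 | R B5 → L1 hit [D]
  5 | R B3 → L1 miss wb→B5 [-]
  6 | R B3 → L1 hit [-]
  7 | R B3 → L1 hit [-]
  8 | W B2 → L0 hit [D]
  9 | R B0 → L0 miss wb→B2 [-]
  10 | W B0 → L0 hit [D]
  11 | W B0 → L0 hit [D]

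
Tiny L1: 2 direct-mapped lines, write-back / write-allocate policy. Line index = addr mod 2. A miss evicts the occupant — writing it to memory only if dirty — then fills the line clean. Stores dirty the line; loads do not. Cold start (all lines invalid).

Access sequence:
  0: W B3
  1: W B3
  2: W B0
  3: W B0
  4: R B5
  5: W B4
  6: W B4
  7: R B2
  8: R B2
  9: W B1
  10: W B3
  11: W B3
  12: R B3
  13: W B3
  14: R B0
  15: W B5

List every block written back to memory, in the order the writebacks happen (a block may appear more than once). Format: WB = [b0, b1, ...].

  0 | W B3 → L1 miss [D]
  1 | W B3 → L1 hit [D]
  2 | W B0 → L0 miss [D]
  3 | W B0 → L0 hit [D]
  4 | R B5 → L1 miss wb→B3 [-]
  5 | W B4 → L0 miss wb→B0 [D]
  6 | W B4 → L0 hit [D]
  7 | R B2 → L0 miss wb→B4 [-]
  8 | R B2 → L0 hit [-]
  9 | W B1 → L1 miss [D]
  10 | W B3 → L1 miss wb→B1 [D]
  11 | W B3 → L1 hit [D]
  12 | R B3 → L1 hit [D]
  13 | W B3 → L1 hit [D]
  14 | R B0 → L0 miss [-]
  15 | W B5 → L1 miss wb→B3 [D]

WB = [3, 0, 4, 1, 3]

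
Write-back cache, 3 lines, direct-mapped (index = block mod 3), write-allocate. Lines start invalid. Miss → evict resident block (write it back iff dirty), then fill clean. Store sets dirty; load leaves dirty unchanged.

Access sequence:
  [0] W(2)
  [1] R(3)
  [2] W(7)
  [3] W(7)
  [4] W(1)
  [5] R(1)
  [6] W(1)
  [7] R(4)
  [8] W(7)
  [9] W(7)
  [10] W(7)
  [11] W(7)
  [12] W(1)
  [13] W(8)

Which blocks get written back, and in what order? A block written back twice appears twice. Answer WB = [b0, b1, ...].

0: W B2 → L2 miss [D]
1: R B3 → L0 miss [-]
2: W B7 → L1 miss [D]
3: W B7 → L1 hit [D]
4: W B1 → L1 miss wb→B7 [D]
5: R B1 → L1 hit [D]
6: W B1 → L1 hit [D]
7: R B4 → L1 miss wb→B1 [-]
8: W B7 → L1 miss [D]
9: W B7 → L1 hit [D]
10: W B7 → L1 hit [D]
11: W B7 → L1 hit [D]
12: W B1 → L1 miss wb→B7 [D]
13: W B8 → L2 miss wb→B2 [D]

WB = [7, 1, 7, 2]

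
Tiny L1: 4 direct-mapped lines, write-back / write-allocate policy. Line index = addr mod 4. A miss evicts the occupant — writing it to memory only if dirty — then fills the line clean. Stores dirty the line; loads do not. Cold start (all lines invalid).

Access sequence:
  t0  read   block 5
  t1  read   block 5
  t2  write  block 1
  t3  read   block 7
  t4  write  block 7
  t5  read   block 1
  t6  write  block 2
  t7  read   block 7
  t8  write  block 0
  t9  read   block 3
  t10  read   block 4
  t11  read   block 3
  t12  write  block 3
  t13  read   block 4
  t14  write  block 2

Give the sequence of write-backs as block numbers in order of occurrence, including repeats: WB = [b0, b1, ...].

WB = [7, 0]

0: R B5 → L1 miss [-]
1: R B5 → L1 hit [-]
2: W B1 → L1 miss [D]
3: R B7 → L3 miss [-]
4: W B7 → L3 hit [D]
5: R B1 → L1 hit [D]
6: W B2 → L2 miss [D]
7: R B7 → L3 hit [D]
8: W B0 → L0 miss [D]
9: R B3 → L3 miss wb→B7 [-]
10: R B4 → L0 miss wb→B0 [-]
11: R B3 → L3 hit [-]
12: W B3 → L3 hit [D]
13: R B4 → L0 hit [-]
14: W B2 → L2 hit [D]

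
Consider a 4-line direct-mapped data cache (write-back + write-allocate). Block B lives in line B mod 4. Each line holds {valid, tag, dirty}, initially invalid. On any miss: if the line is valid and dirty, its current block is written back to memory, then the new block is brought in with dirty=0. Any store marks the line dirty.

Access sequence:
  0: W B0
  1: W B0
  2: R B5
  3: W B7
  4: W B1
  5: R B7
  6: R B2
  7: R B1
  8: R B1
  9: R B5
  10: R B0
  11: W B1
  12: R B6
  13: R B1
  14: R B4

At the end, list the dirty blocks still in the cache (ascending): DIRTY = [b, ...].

DIRTY = [1, 7]

0: W B0 → L0 miss [D]
1: W B0 → L0 hit [D]
2: R B5 → L1 miss [-]
3: W B7 → L3 miss [D]
4: W B1 → L1 miss [D]
5: R B7 → L3 hit [D]
6: R B2 → L2 miss [-]
7: R B1 → L1 hit [D]
8: R B1 → L1 hit [D]
9: R B5 → L1 miss wb→B1 [-]
10: R B0 → L0 hit [D]
11: W B1 → L1 miss [D]
12: R B6 → L2 miss [-]
13: R B1 → L1 hit [D]
14: R B4 → L0 miss wb→B0 [-]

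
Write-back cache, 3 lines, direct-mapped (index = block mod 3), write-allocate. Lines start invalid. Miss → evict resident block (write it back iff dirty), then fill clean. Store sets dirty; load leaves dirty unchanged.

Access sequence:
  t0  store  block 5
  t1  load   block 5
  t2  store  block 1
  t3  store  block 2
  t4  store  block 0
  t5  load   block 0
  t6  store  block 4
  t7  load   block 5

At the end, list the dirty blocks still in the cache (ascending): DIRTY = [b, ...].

DIRTY = [0, 4]

  0 | W B5 → L2 miss [D]
  1 | R B5 → L2 hit [D]
  2 | W B1 → L1 miss [D]
  3 | W B2 → L2 miss wb→B5 [D]
  4 | W B0 → L0 miss [D]
  5 | R B0 → L0 hit [D]
  6 | W B4 → L1 miss wb→B1 [D]
  7 | R B5 → L2 miss wb→B2 [-]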